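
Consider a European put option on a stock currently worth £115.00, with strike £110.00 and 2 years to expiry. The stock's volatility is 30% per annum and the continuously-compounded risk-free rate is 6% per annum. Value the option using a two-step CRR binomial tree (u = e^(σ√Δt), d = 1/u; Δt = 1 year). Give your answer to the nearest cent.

£9.30

CRR parameters: u = e^(σ√Δt) = e^(0.3·√1) = 1.3499, d = 1/u = 0.7408
Per-period rate: rΔt = 0.06·1 = 0.06, so R = e^0.06 = 1.0618
Risk-neutral probability p = (e^0.06 − 0.7408)/(1.3499 − 0.7408) = 0.3210/0.6090 = 0.5271
Terminal stock prices: S_uu = 209.5, S_ud = 115, S_dd = 63.11
Terminal payoffs (K − S): max(-99.54, 0) = 0, max(-5, 0) = 0, max(46.89, 0) = 46.89
Node u (S = 155.2): V_u = e^(−0.06)·[0.5271·0.0000 + 0.4729·0.0000] = 0.0000
Node d (S = 85.19): V_d = e^(−0.06)·[0.5271·0.0000 + 0.4729·46.8867] = 20.8820
Node 0 (S = 115): V_0 = e^(−0.06)·[0.5271·0.0000 + 0.4729·20.8820] = 9.3002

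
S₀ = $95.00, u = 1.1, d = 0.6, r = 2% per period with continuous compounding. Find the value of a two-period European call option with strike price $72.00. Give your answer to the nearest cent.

Risk-neutral probability p = (e^0.02 − 0.6)/(1.1 − 0.6) = 0.4202/0.5000 = 0.8404
Terminal stock prices: S_uu = 115, S_ud = 62.7, S_dd = 34.2
Terminal payoffs (S − K): max(42.95, 0) = 42.95, max(-9.3, 0) = 0, max(-37.8, 0) = 0
Node u (S = 104.5): V_u = e^(−0.02)·[0.8404·42.9500 + 0.1596·0.0000] = 35.3806
Node d (S = 57): V_d = e^(−0.02)·[0.8404·0.0000 + 0.1596·0.0000] = 0.0000
Node 0 (S = 95): V_0 = e^(−0.02)·[0.8404·35.3806 + 0.1596·0.0000] = 29.1451

$29.15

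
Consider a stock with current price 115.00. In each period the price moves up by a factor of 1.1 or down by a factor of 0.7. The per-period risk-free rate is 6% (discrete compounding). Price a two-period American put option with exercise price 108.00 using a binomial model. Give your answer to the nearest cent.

Risk-neutral probability p = (1 + 0.06 − 0.7)/(1.1 − 0.7) = 0.3600/0.4000 = 0.9000
Terminal stock prices: S_uu = 139.2, S_ud = 88.55, S_dd = 56.35
Terminal payoffs (K − S): max(-31.15, 0) = 0, max(19.45, 0) = 19.45, max(51.65, 0) = 51.65
Node u (S = 126.5): continuation = 1/1.06·[0.9000·0.0000 + 0.1000·19.4500] = 1.8349; exercise value = 0.0000 ≤ continuation, so V_u = 1.8349
Node d (S = 80.5): continuation = 1/1.06·[0.9000·19.4500 + 0.1000·51.6500] = 21.3868; exercise value = 27.5000 > continuation, so V_d = 27.5000 (exercise)
Node 0 (S = 115): continuation = 1/1.06·[0.9000·1.8349 + 0.1000·27.5000] = 4.1523; exercise value = 0.0000 ≤ continuation, so V_0 = 4.1523

4.15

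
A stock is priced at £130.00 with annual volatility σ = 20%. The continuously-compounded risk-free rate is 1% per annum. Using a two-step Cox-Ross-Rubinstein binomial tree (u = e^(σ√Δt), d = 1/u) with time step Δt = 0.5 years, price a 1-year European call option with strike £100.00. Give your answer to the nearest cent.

£31.53

CRR parameters: u = e^(σ√Δt) = e^(0.2·√0.5) = 1.1519, d = 1/u = 0.8681
Per-period rate: rΔt = 0.01·0.5 = 0.005, so R = e^0.005 = 1.0050
Risk-neutral probability p = (e^0.005 − 0.8681)/(1.1519 − 0.8681) = 0.1369/0.2838 = 0.4824
Terminal stock prices: S_uu = 172.5, S_ud = 130, S_dd = 97.97
Terminal payoffs (S − K): max(72.5, 0) = 72.5, max(30, 0) = 30, max(-2.027, 0) = 0
Node u (S = 149.7): V_u = e^(−0.005)·[0.4824·72.4965 + 0.5176·30.0000] = 50.2470
Node d (S = 112.9): V_d = e^(−0.005)·[0.4824·30.0000 + 0.5176·0.0000] = 14.3988
Node 0 (S = 130): V_0 = e^(−0.005)·[0.4824·50.2470 + 0.5176·14.3988] = 31.5327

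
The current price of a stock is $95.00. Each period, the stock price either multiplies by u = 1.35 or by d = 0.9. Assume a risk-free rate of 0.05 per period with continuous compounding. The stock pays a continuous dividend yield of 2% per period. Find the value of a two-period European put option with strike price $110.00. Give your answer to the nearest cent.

Per-period risk-free factor R = e^0.05 = 1.0513; dividend-adjusted growth = e^(0.05−0.02) = 1.0305.
Risk-neutral probability p = (1.0305 − 0.9)/(1.35 − 0.9) = 0.1305/0.4500 = 0.2899
Terminal stock prices: S_uu = 173.1, S_ud = 115.4, S_dd = 76.95
Terminal payoffs (K − S): max(-63.14, 0) = 0, max(-5.425, 0) = 0, max(33.05, 0) = 33.05
Node u (S = 128.2): V_u = e^(−0.05)·[0.2899·0.0000 + 0.7101·0.0000] = 0.0000
Node d (S = 85.5): V_d = e^(−0.05)·[0.2899·0.0000 + 0.7101·33.0500] = 22.3243
Node 0 (S = 95): V_0 = e^(−0.05)·[0.2899·0.0000 + 0.7101·22.3243] = 15.0793

$15.08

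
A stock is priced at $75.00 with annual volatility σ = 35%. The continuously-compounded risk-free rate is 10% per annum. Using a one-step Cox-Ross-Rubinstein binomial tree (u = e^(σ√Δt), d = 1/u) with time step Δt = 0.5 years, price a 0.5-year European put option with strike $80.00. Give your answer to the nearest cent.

CRR parameters: u = e^(σ√Δt) = e^(0.35·√0.5) = 1.2808, d = 1/u = 0.7808
Per-period rate: rΔt = 0.1·0.5 = 0.05, so R = e^0.05 = 1.0513
Risk-neutral probability p = (e^0.05 − 0.7808)/(1.2808 − 0.7808) = 0.2705/0.5000 = 0.5410
Terminal stock prices: S_u = 96.06, S_d = 58.56
Terminal payoffs (K − S): max(-16.06, 0) = 0, max(21.44, 0) = 21.44
Node 0 (S = 75): V_0 = e^(−0.05)·[0.5410·0.0000 + 0.4590·21.4430] = 9.3628

$9.36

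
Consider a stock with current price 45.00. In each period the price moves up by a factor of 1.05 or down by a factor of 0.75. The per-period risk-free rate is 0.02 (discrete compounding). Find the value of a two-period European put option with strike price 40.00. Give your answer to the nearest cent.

Risk-neutral probability p = (1 + 0.02 − 0.75)/(1.05 − 0.75) = 0.2700/0.3000 = 0.9000
Terminal stock prices: S_uu = 49.61, S_ud = 35.44, S_dd = 25.31
Terminal payoffs (K − S): max(-9.613, 0) = 0, max(4.562, 0) = 4.562, max(14.69, 0) = 14.69
Node u (S = 47.25): V_u = 1/1.02·[0.9000·0.0000 + 0.1000·4.5625] = 0.4473
Node d (S = 33.75): V_d = 1/1.02·[0.9000·4.5625 + 0.1000·14.6875] = 5.4657
Node 0 (S = 45): V_0 = 1/1.02·[0.9000·0.4473 + 0.1000·5.4657] = 0.9305

0.93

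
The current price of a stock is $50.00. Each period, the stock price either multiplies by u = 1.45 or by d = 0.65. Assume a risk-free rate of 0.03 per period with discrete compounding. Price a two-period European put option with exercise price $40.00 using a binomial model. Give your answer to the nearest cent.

$4.90

Risk-neutral probability p = (1 + 0.03 − 0.65)/(1.45 − 0.65) = 0.3800/0.8000 = 0.4750
Terminal stock prices: S_uu = 105.1, S_ud = 47.12, S_dd = 21.13
Terminal payoffs (K − S): max(-65.12, 0) = 0, max(-7.125, 0) = 0, max(18.87, 0) = 18.87
Node u (S = 72.5): V_u = 1/1.03·[0.4750·0.0000 + 0.5250·0.0000] = 0.0000
Node d (S = 32.5): V_d = 1/1.03·[0.4750·0.0000 + 0.5250·18.8750] = 9.6208
Node 0 (S = 50): V_0 = 1/1.03·[0.4750·0.0000 + 0.5250·9.6208] = 4.9038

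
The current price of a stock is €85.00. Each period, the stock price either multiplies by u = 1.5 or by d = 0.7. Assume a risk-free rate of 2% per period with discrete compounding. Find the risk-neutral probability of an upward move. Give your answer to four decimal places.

Risk-neutral probability p = (1 + 0.02 − 0.7)/(1.5 − 0.7) = 0.3200/0.8000 = 0.4000

p = 0.4000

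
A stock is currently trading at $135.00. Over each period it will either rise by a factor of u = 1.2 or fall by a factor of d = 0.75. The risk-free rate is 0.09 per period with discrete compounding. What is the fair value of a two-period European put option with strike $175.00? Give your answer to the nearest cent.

$21.62

Risk-neutral probability p = (1 + 0.09 − 0.75)/(1.2 − 0.75) = 0.3400/0.4500 = 0.7556
Terminal stock prices: S_uu = 194.4, S_ud = 121.5, S_dd = 75.94
Terminal payoffs (K − S): max(-19.4, 0) = 0, max(53.5, 0) = 53.5, max(99.06, 0) = 99.06
Node u (S = 162): V_u = 1/1.09·[0.7556·0.0000 + 0.2444·53.5000] = 11.9980
Node d (S = 101.2): V_d = 1/1.09·[0.7556·53.5000 + 0.2444·99.0625] = 59.3005
Node 0 (S = 135): V_0 = 1/1.09·[0.7556·11.9980 + 0.2444·59.3005] = 21.6154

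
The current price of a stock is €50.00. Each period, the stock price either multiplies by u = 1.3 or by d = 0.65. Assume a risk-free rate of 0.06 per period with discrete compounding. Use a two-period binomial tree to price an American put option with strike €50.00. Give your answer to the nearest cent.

Risk-neutral probability p = (1 + 0.06 − 0.65)/(1.3 − 0.65) = 0.4100/0.6500 = 0.6308
Terminal stock prices: S_uu = 84.5, S_ud = 42.25, S_dd = 21.13
Terminal payoffs (K − S): max(-34.5, 0) = 0, max(7.75, 0) = 7.75, max(28.87, 0) = 28.87
Node u (S = 65): continuation = 1/1.06·[0.6308·0.0000 + 0.3692·7.7500] = 2.6996; exercise value = 0.0000 ≤ continuation, so V_u = 2.6996
Node d (S = 32.5): continuation = 1/1.06·[0.6308·7.7500 + 0.3692·28.8750] = 14.6698; exercise value = 17.5000 > continuation, so V_d = 17.5000 (exercise)
Node 0 (S = 50): continuation = 1/1.06·[0.6308·2.6996 + 0.3692·17.5000] = 7.7022; exercise value = 0.0000 ≤ continuation, so V_0 = 7.7022

€7.70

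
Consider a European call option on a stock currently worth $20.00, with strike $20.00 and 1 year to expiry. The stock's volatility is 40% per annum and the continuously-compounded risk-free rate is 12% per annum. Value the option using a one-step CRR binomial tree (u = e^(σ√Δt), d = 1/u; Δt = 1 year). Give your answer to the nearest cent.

CRR parameters: u = e^(σ√Δt) = e^(0.4·√1) = 1.4918, d = 1/u = 0.6703
Per-period rate: rΔt = 0.12·1 = 0.12, so R = e^0.12 = 1.1275
Risk-neutral probability p = (e^0.12 − 0.6703)/(1.4918 − 0.6703) = 0.4572/0.8215 = 0.5565
Terminal stock prices: S_u = 29.84, S_d = 13.41
Terminal payoffs (S − K): max(9.836, 0) = 9.836, max(-6.594, 0) = 0
Node 0 (S = 20): V_0 = e^(−0.12)·[0.5565·9.8365 + 0.4435·0.0000] = 4.8551

$4.86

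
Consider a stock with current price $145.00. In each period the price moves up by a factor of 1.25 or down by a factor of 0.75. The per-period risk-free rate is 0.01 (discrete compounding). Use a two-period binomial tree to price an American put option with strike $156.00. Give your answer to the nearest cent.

$27.36

Risk-neutral probability p = (1 + 0.01 − 0.75)/(1.25 − 0.75) = 0.2600/0.5000 = 0.5200
Terminal stock prices: S_uu = 226.6, S_ud = 135.9, S_dd = 81.56
Terminal payoffs (K − S): max(-70.56, 0) = 0, max(20.06, 0) = 20.06, max(74.44, 0) = 74.44
Node u (S = 181.2): continuation = 1/1.01·[0.5200·0.0000 + 0.4800·20.0625] = 9.5347; exercise value = 0.0000 ≤ continuation, so V_u = 9.5347
Node d (S = 108.8): continuation = 1/1.01·[0.5200·20.0625 + 0.4800·74.4375] = 45.7054; exercise value = 47.2500 > continuation, so V_d = 47.2500 (exercise)
Node 0 (S = 145): continuation = 1/1.01·[0.5200·9.5347 + 0.4800·47.2500] = 27.3644; exercise value = 11.0000 ≤ continuation, so V_0 = 27.3644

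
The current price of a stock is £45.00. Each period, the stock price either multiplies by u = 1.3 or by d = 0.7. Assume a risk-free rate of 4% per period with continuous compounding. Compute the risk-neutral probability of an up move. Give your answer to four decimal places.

Risk-neutral probability p = (e^0.04 − 0.7)/(1.3 − 0.7) = 0.3408/0.6000 = 0.5680

p = 0.5680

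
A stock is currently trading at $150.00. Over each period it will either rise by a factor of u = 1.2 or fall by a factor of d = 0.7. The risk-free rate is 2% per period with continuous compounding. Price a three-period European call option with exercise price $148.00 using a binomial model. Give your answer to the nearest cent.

$28.84

Risk-neutral probability p = (e^0.02 − 0.7)/(1.2 − 0.7) = 0.3202/0.5000 = 0.6404
Terminal stock prices: S_uuu = 259.2, S_uud = 151.2, S_udd = 88.2, S_ddd = 51.45
Terminal payoffs (S − K): max(111.2, 0) = 111.2, max(3.2, 0) = 3.2, max(-59.8, 0) = 0, max(-96.55, 0) = 0
Node uu (S = 216): V_uu = e^(−0.02)·[0.6404·111.2000 + 0.3596·3.2000] = 70.9306
Node ud (S = 126): V_ud = e^(−0.02)·[0.6404·3.2000 + 0.3596·0.0000] = 2.0087
Node dd (S = 73.5): V_dd = e^(−0.02)·[0.6404·0.0000 + 0.3596·0.0000] = 0.0000
Node u (S = 180): V_u = e^(−0.02)·[0.6404·70.9306 + 0.3596·2.0087] = 45.2327
Node d (S = 105): V_d = e^(−0.02)·[0.6404·2.0087 + 0.3596·0.0000] = 1.2609
Node 0 (S = 150): V_0 = e^(−0.02)·[0.6404·45.2327 + 0.3596·1.2609] = 28.8380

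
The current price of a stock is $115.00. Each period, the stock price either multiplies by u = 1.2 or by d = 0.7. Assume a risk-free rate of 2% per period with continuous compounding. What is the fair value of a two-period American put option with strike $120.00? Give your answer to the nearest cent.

$19.10

Risk-neutral probability p = (e^0.02 − 0.7)/(1.2 − 0.7) = 0.3202/0.5000 = 0.6404
Terminal stock prices: S_uu = 165.6, S_ud = 96.6, S_dd = 56.35
Terminal payoffs (K − S): max(-45.6, 0) = 0, max(23.4, 0) = 23.4, max(63.65, 0) = 63.65
Node u (S = 138): continuation = e^(−0.02)·[0.6404·0.0000 + 0.3596·23.4000] = 8.2480; exercise value = 0.0000 ≤ continuation, so V_u = 8.2480
Node d (S = 80.5): continuation = e^(−0.02)·[0.6404·23.4000 + 0.3596·63.6500] = 37.1238; exercise value = 39.5000 > continuation, so V_d = 39.5000 (exercise)
Node 0 (S = 115): continuation = e^(−0.02)·[0.6404·8.2480 + 0.3596·39.5000] = 19.1003; exercise value = 5.0000 ≤ continuation, so V_0 = 19.1003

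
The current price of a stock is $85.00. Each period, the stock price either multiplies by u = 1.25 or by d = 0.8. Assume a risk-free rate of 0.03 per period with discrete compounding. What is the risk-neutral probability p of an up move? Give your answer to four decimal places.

Risk-neutral probability p = (1 + 0.03 − 0.8)/(1.25 − 0.8) = 0.2300/0.4500 = 0.5111

p = 0.5111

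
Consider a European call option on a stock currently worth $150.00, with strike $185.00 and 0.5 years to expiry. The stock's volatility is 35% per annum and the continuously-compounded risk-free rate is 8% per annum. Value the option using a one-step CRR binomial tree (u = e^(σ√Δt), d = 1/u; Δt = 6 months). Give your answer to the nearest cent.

CRR parameters: u = e^(σ√Δt) = e^(0.35·√0.5) = 1.2808, d = 1/u = 0.7808
Per-period rate: rΔt = 0.08·0.5 = 0.04, so R = e^0.04 = 1.0408
Risk-neutral probability p = (e^0.04 − 0.7808)/(1.2808 − 0.7808) = 0.2601/0.5000 = 0.5201
Terminal stock prices: S_u = 192.1, S_d = 117.1
Terminal payoffs (S − K): max(7.12, 0) = 7.12, max(-67.89, 0) = 0
Node 0 (S = 150): V_0 = e^(−0.04)·[0.5201·7.1205 + 0.4799·0.0000] = 3.5579

$3.56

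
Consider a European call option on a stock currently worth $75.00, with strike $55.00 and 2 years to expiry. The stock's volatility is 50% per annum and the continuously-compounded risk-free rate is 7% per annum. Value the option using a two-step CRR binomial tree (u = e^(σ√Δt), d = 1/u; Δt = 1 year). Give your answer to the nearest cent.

$34.47

CRR parameters: u = e^(σ√Δt) = e^(0.5·√1) = 1.6487, d = 1/u = 0.6065
Per-period rate: rΔt = 0.07·1 = 0.07, so R = e^0.07 = 1.0725
Risk-neutral probability p = (e^0.07 − 0.6065)/(1.6487 − 0.6065) = 0.4660/1.0422 = 0.4471
Terminal stock prices: S_uu = 203.9, S_ud = 75, S_dd = 27.59
Terminal payoffs (S − K): max(148.9, 0) = 148.9, max(20, 0) = 20, max(-27.41, 0) = 0
Node u (S = 123.7): V_u = e^(−0.07)·[0.4471·148.8711 + 0.5529·20.0000] = 72.3724
Node d (S = 45.49): V_d = e^(−0.07)·[0.4471·20.0000 + 0.5529·0.0000] = 8.3377
Node 0 (S = 75): V_0 = e^(−0.07)·[0.4471·72.3724 + 0.5529·8.3377] = 34.4692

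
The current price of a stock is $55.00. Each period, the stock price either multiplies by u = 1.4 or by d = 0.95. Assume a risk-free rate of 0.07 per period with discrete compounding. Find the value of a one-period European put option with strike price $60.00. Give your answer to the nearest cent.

Risk-neutral probability p = (1 + 0.07 − 0.95)/(1.4 − 0.95) = 0.1200/0.4500 = 0.2667
Terminal stock prices: S_u = 77, S_d = 52.25
Terminal payoffs (K − S): max(-17, 0) = 0, max(7.75, 0) = 7.75
Node 0 (S = 55): V_0 = 1/1.07·[0.2667·0.0000 + 0.7333·7.7500] = 5.3115

$5.31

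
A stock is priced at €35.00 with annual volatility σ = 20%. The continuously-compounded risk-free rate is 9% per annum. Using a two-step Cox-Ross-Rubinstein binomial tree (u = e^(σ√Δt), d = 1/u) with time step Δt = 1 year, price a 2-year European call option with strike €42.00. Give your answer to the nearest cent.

€3.99

CRR parameters: u = e^(σ√Δt) = e^(0.2·√1) = 1.2214, d = 1/u = 0.8187
Per-period rate: rΔt = 0.09·1 = 0.09, so R = e^0.09 = 1.0942
Risk-neutral probability p = (e^0.09 − 0.8187)/(1.2214 − 0.8187) = 0.2754/0.4027 = 0.6840
Terminal stock prices: S_uu = 52.21, S_ud = 35, S_dd = 23.46
Terminal payoffs (S − K): max(10.21, 0) = 10.21, max(-7, 0) = 0, max(-18.54, 0) = 0
Node u (S = 42.75): V_u = e^(−0.09)·[0.6840·10.2139 + 0.3160·0.0000] = 6.3854
Node d (S = 28.66): V_d = e^(−0.09)·[0.6840·0.0000 + 0.3160·0.0000] = 0.0000
Node 0 (S = 35): V_0 = e^(−0.09)·[0.6840·6.3854 + 0.3160·0.0000] = 3.9919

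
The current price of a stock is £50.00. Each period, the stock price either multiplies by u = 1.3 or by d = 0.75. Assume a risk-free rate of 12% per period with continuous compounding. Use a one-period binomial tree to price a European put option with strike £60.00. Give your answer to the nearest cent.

£6.26

Risk-neutral probability p = (e^0.12 − 0.75)/(1.3 − 0.75) = 0.3775/0.5500 = 0.6864
Terminal stock prices: S_u = 65, S_d = 37.5
Terminal payoffs (K − S): max(-5, 0) = 0, max(22.5, 0) = 22.5
Node 0 (S = 50): V_0 = e^(−0.12)·[0.6864·0.0000 + 0.3136·22.5000] = 6.2590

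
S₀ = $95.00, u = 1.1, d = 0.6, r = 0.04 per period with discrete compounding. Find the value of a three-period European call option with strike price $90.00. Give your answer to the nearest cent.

Risk-neutral probability p = (1 + 0.04 − 0.6)/(1.1 − 0.6) = 0.4400/0.5000 = 0.8800
Terminal stock prices: S_uuu = 126.4, S_uud = 68.97, S_udd = 37.62, S_ddd = 20.52
Terminal payoffs (S − K): max(36.45, 0) = 36.45, max(-21.03, 0) = 0, max(-52.38, 0) = 0, max(-69.48, 0) = 0
Node uu (S = 115): V_uu = 1/1.04·[0.8800·36.4450 + 0.1200·0.0000] = 30.8381
Node ud (S = 62.7): V_ud = 1/1.04·[0.8800·0.0000 + 0.1200·0.0000] = 0.0000
Node dd (S = 34.2): V_dd = 1/1.04·[0.8800·0.0000 + 0.1200·0.0000] = 0.0000
Node u (S = 104.5): V_u = 1/1.04·[0.8800·30.8381 + 0.1200·0.0000] = 26.0938
Node d (S = 57): V_d = 1/1.04·[0.8800·0.0000 + 0.1200·0.0000] = 0.0000
Node 0 (S = 95): V_0 = 1/1.04·[0.8800·26.0938 + 0.1200·0.0000] = 22.0793

$22.08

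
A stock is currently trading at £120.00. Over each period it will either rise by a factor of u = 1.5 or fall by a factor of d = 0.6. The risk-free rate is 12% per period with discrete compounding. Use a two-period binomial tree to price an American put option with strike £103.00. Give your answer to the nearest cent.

£11.69

Risk-neutral probability p = (1 + 0.12 − 0.6)/(1.5 − 0.6) = 0.5200/0.9000 = 0.5778
Terminal stock prices: S_uu = 270, S_ud = 108, S_dd = 43.2
Terminal payoffs (K − S): max(-167, 0) = 0, max(-5, 0) = 0, max(59.8, 0) = 59.8
Node u (S = 180): continuation = 1/1.12·[0.5778·0.0000 + 0.4222·0.0000] = 0.0000; exercise value = 0.0000 ≤ continuation, so V_u = 0.0000
Node d (S = 72): continuation = 1/1.12·[0.5778·0.0000 + 0.4222·59.8000] = 22.5437; exercise value = 31.0000 > continuation, so V_d = 31.0000 (exercise)
Node 0 (S = 120): continuation = 1/1.12·[0.5778·0.0000 + 0.4222·31.0000] = 11.6865; exercise value = 0.0000 ≤ continuation, so V_0 = 11.6865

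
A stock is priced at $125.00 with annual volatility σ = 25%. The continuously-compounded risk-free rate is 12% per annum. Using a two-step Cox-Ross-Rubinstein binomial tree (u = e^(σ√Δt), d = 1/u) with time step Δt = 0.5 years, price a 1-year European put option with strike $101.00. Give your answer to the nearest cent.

CRR parameters: u = e^(σ√Δt) = e^(0.25·√0.5) = 1.1934, d = 1/u = 0.8380
Per-period rate: rΔt = 0.12·0.5 = 0.06, so R = e^0.06 = 1.0618
Risk-neutral probability p = (e^0.06 − 0.8380)/(1.1934 − 0.8380) = 0.2239/0.3554 = 0.6299
Terminal stock prices: S_uu = 178, S_ud = 125, S_dd = 87.77
Terminal payoffs (K − S): max(-77.01, 0) = 0, max(-24, 0) = 0, max(13.23, 0) = 13.23
Node u (S = 149.2): V_u = e^(−0.06)·[0.6299·0.0000 + 0.3701·0.0000] = 0.0000
Node d (S = 104.7): V_d = e^(−0.06)·[0.6299·0.0000 + 0.3701·13.2264] = 4.6099
Node 0 (S = 125): V_0 = e^(−0.06)·[0.6299·0.0000 + 0.3701·4.6099] = 1.6067

$1.61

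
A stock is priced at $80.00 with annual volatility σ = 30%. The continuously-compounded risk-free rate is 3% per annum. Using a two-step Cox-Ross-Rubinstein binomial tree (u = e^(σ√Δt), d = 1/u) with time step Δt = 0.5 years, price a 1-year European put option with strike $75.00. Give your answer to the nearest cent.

$5.89

CRR parameters: u = e^(σ√Δt) = e^(0.3·√0.5) = 1.2363, d = 1/u = 0.8089
Per-period rate: rΔt = 0.03·0.5 = 0.015, so R = e^0.015 = 1.0151
Risk-neutral probability p = (e^0.015 − 0.8089)/(1.2363 − 0.8089) = 0.2063/0.4275 = 0.4825
Terminal stock prices: S_uu = 122.3, S_ud = 80, S_dd = 52.34
Terminal payoffs (K − S): max(-47.28, 0) = 0, max(-5, 0) = 0, max(22.66, 0) = 22.66
Node u (S = 98.9): V_u = e^(−0.015)·[0.4825·0.0000 + 0.5175·0.0000] = 0.0000
Node d (S = 64.71): V_d = e^(−0.015)·[0.4825·0.0000 + 0.5175·22.6599] = 11.5515
Node 0 (S = 80): V_0 = e^(−0.015)·[0.4825·0.0000 + 0.5175·11.5515] = 5.8886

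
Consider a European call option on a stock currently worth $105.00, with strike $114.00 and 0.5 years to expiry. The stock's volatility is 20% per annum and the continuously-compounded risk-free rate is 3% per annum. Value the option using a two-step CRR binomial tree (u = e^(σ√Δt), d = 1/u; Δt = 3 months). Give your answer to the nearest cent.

CRR parameters: u = e^(σ√Δt) = e^(0.2·√0.25) = 1.1052, d = 1/u = 0.9048
Per-period rate: rΔt = 0.03·0.25 = 0.0075, so R = e^0.0075 = 1.0075
Risk-neutral probability p = (e^0.0075 − 0.9048)/(1.1052 − 0.9048) = 0.1027/0.2003 = 0.5126
Terminal stock prices: S_uu = 128.2, S_ud = 105, S_dd = 85.97
Terminal payoffs (S − K): max(14.25, 0) = 14.25, max(-9, 0) = 0, max(-28.03, 0) = 0
Node u (S = 116): V_u = e^(−0.0075)·[0.5126·14.2473 + 0.4874·0.0000] = 7.2486
Node d (S = 95.01): V_d = e^(−0.0075)·[0.5126·0.0000 + 0.4874·0.0000] = 0.0000
Node 0 (S = 105): V_0 = e^(−0.0075)·[0.5126·7.2486 + 0.4874·0.0000] = 3.6879

$3.69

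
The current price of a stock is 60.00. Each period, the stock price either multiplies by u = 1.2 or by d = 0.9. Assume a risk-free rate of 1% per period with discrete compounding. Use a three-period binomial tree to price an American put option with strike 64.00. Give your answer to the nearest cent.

Risk-neutral probability p = (1 + 0.01 − 0.9)/(1.2 − 0.9) = 0.1100/0.3000 = 0.3667
Terminal stock prices: S_uuu = 103.7, S_uud = 77.76, S_udd = 58.32, S_ddd = 43.74
Terminal payoffs (K − S): max(-39.68, 0) = 0, max(-13.76, 0) = 0, max(5.68, 0) = 5.68, max(20.26, 0) = 20.26
Node uu (S = 86.4): continuation = 1/1.01·[0.3667·0.0000 + 0.6333·0.0000] = 0.0000; exercise value = 0.0000 ≤ continuation, so V_uu = 0.0000
Node ud (S = 64.8): continuation = 1/1.01·[0.3667·0.0000 + 0.6333·5.6800] = 3.5617; exercise value = 0.0000 ≤ continuation, so V_ud = 3.5617
Node dd (S = 48.6): continuation = 1/1.01·[0.3667·5.6800 + 0.6333·20.2600] = 14.7663; exercise value = 15.4000 > continuation, so V_dd = 15.4000 (exercise)
Node u (S = 72): continuation = 1/1.01·[0.3667·0.0000 + 0.6333·3.5617] = 2.2334; exercise value = 0.0000 ≤ continuation, so V_u = 2.2334
Node d (S = 54): continuation = 1/1.01·[0.3667·3.5617 + 0.6333·15.4000] = 10.9498; exercise value = 10.0000 ≤ continuation, so V_d = 10.9498
Node 0 (S = 60): continuation = 1/1.01·[0.3667·2.2334 + 0.6333·10.9498] = 7.6770; exercise value = 4.0000 ≤ continuation, so V_0 = 7.6770

7.68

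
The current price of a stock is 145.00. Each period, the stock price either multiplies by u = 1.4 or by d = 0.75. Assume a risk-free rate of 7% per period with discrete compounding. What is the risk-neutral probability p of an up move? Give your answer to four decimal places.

p = 0.4923

Risk-neutral probability p = (1 + 0.07 − 0.75)/(1.4 − 0.75) = 0.3200/0.6500 = 0.4923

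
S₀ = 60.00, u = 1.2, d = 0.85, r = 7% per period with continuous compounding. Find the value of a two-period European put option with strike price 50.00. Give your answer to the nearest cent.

Risk-neutral probability p = (e^0.07 − 0.85)/(1.2 − 0.85) = 0.2225/0.3500 = 0.6357
Terminal stock prices: S_uu = 86.4, S_ud = 61.2, S_dd = 43.35
Terminal payoffs (K − S): max(-36.4, 0) = 0, max(-11.2, 0) = 0, max(6.65, 0) = 6.65
Node u (S = 72): V_u = e^(−0.07)·[0.6357·0.0000 + 0.3643·0.0000] = 0.0000
Node d (S = 51): V_d = e^(−0.07)·[0.6357·0.0000 + 0.3643·6.6500] = 2.2586
Node 0 (S = 60): V_0 = e^(−0.07)·[0.6357·0.0000 + 0.3643·2.2586] = 0.7671

0.77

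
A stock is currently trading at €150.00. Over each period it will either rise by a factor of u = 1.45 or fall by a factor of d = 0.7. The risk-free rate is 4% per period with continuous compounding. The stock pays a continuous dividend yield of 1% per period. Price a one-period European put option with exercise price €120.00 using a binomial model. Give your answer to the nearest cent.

€8.06

Per-period risk-free factor R = e^0.04 = 1.0408; dividend-adjusted growth = e^(0.04−0.01) = 1.0305.
Risk-neutral probability p = (1.0305 − 0.7)/(1.45 − 0.7) = 0.3305/0.7500 = 0.4406
Terminal stock prices: S_u = 217.5, S_d = 105
Terminal payoffs (K − S): max(-97.5, 0) = 0, max(15, 0) = 15
Node 0 (S = 150): V_0 = e^(−0.04)·[0.4406·0.0000 + 0.5594·15.0000] = 8.0619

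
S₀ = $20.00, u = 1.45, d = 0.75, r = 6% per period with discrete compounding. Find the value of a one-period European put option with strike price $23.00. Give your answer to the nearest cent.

Risk-neutral probability p = (1 + 0.06 − 0.75)/(1.45 − 0.75) = 0.3100/0.7000 = 0.4429
Terminal stock prices: S_u = 29, S_d = 15
Terminal payoffs (K − S): max(-6, 0) = 0, max(8, 0) = 8
Node 0 (S = 20): V_0 = 1/1.06·[0.4429·0.0000 + 0.5571·8.0000] = 4.2049

$4.20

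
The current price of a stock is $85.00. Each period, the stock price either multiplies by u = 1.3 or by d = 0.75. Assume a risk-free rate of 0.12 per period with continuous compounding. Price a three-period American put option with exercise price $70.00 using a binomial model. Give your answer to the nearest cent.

Risk-neutral probability p = (e^0.12 − 0.75)/(1.3 − 0.75) = 0.3775/0.5500 = 0.6864
Terminal stock prices: S_uuu = 186.7, S_uud = 107.7, S_udd = 62.16, S_ddd = 35.86
Terminal payoffs (K − S): max(-116.7, 0) = 0, max(-37.74, 0) = 0, max(7.844, 0) = 7.844, max(34.14, 0) = 34.14
Node uu (S = 143.7): continuation = e^(−0.12)·[0.6864·0.0000 + 0.3136·0.0000] = 0.0000; exercise value = 0.0000 ≤ continuation, so V_uu = 0.0000
Node ud (S = 82.88): continuation = e^(−0.12)·[0.6864·0.0000 + 0.3136·7.8438] = 2.1819; exercise value = 0.0000 ≤ continuation, so V_ud = 2.1819
Node dd (S = 47.81): continuation = e^(−0.12)·[0.6864·7.8438 + 0.3136·34.1406] = 14.2719; exercise value = 22.1875 > continuation, so V_dd = 22.1875 (exercise)
Node u (S = 110.5): continuation = e^(−0.12)·[0.6864·0.0000 + 0.3136·2.1819] = 0.6070; exercise value = 0.0000 ≤ continuation, so V_u = 0.6070
Node d (S = 63.75): continuation = e^(−0.12)·[0.6864·2.1819 + 0.3136·22.1875] = 7.5003; exercise value = 6.2500 ≤ continuation, so V_d = 7.5003
Node 0 (S = 85): continuation = e^(−0.12)·[0.6864·0.6070 + 0.3136·7.5003] = 2.4559; exercise value = 0.0000 ≤ continuation, so V_0 = 2.4559

$2.46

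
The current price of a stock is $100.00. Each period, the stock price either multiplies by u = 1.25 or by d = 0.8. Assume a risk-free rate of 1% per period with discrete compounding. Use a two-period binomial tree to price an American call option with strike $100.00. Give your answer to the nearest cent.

Risk-neutral probability p = (1 + 0.01 − 0.8)/(1.25 − 0.8) = 0.2100/0.4500 = 0.4667
Terminal stock prices: S_uu = 156.2, S_ud = 100, S_dd = 64
Terminal payoffs (S − K): max(56.25, 0) = 56.25, max(0, 0) = 0, max(-36, 0) = 0
Node u (S = 125): continuation = 1/1.01·[0.4667·56.2500 + 0.5333·0.0000] = 25.9901; exercise value = 25.0000 ≤ continuation, so V_u = 25.9901
Node d (S = 80): continuation = 1/1.01·[0.4667·0.0000 + 0.5333·0.0000] = 0.0000; exercise value = 0.0000 ≤ continuation, so V_d = 0.0000
Node 0 (S = 100): continuation = 1/1.01·[0.4667·25.9901 + 0.5333·0.0000] = 12.0086; exercise value = 0.0000 ≤ continuation, so V_0 = 12.0086

$12.01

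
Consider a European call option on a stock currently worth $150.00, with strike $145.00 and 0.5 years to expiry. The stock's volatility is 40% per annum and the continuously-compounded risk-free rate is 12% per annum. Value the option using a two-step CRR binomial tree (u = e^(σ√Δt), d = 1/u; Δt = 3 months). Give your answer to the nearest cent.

$22.86

CRR parameters: u = e^(σ√Δt) = e^(0.4·√0.25) = 1.2214, d = 1/u = 0.8187
Per-period rate: rΔt = 0.12·0.25 = 0.03, so R = e^0.03 = 1.0305
Risk-neutral probability p = (e^0.03 − 0.8187)/(1.2214 − 0.8187) = 0.2117/0.4027 = 0.5258
Terminal stock prices: S_uu = 223.8, S_ud = 150, S_dd = 100.5
Terminal payoffs (S − K): max(78.77, 0) = 78.77, max(5, 0) = 5, max(-44.45, 0) = 0
Node u (S = 183.2): V_u = e^(−0.03)·[0.5258·78.7737 + 0.4742·5.0000] = 42.4958
Node d (S = 122.8): V_d = e^(−0.03)·[0.5258·5.0000 + 0.4742·0.0000] = 2.5513
Node 0 (S = 150): V_0 = e^(−0.03)·[0.5258·42.4958 + 0.4742·2.5513] = 22.8579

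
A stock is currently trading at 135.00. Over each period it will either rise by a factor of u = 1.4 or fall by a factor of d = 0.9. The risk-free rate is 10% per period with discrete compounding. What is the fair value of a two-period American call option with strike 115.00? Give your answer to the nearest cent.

41.64

Risk-neutral probability p = (1 + 0.1 − 0.9)/(1.4 − 0.9) = 0.2000/0.5000 = 0.4000
Terminal stock prices: S_uu = 264.6, S_ud = 170.1, S_dd = 109.4
Terminal payoffs (S − K): max(149.6, 0) = 149.6, max(55.1, 0) = 55.1, max(-5.65, 0) = 0
Node u (S = 189): continuation = 1/1.1·[0.4000·149.6000 + 0.6000·55.1000] = 84.4545; exercise value = 74.0000 ≤ continuation, so V_u = 84.4545
Node d (S = 121.5): continuation = 1/1.1·[0.4000·55.1000 + 0.6000·0.0000] = 20.0364; exercise value = 6.5000 ≤ continuation, so V_d = 20.0364
Node 0 (S = 135): continuation = 1/1.1·[0.4000·84.4545 + 0.6000·20.0364] = 41.6397; exercise value = 20.0000 ≤ continuation, so V_0 = 41.6397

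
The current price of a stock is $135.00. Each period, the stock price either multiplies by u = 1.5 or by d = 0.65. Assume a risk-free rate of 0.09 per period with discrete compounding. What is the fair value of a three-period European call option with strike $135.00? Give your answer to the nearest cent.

$53.04

Risk-neutral probability p = (1 + 0.09 − 0.65)/(1.5 − 0.65) = 0.4400/0.8500 = 0.5176
Terminal stock prices: S_uuu = 455.6, S_uud = 197.4, S_udd = 85.56, S_ddd = 37.07
Terminal payoffs (S − K): max(320.6, 0) = 320.6, max(62.44, 0) = 62.44, max(-49.44, 0) = 0, max(-97.93, 0) = 0
Node uu (S = 303.8): V_uu = 1/1.09·[0.5176·320.6250 + 0.4824·62.4375] = 179.8968
Node ud (S = 131.6): V_ud = 1/1.09·[0.5176·62.4375 + 0.4824·0.0000] = 29.6519
Node dd (S = 57.04): V_dd = 1/1.09·[0.5176·0.0000 + 0.4824·0.0000] = 0.0000
Node u (S = 202.5): V_u = 1/1.09·[0.5176·179.8968 + 0.4824·29.6519] = 98.5557
Node d (S = 87.75): V_d = 1/1.09·[0.5176·29.6519 + 0.4824·0.0000] = 14.0819
Node 0 (S = 135): V_0 = 1/1.09·[0.5176·98.5557 + 0.4824·14.0819] = 53.0362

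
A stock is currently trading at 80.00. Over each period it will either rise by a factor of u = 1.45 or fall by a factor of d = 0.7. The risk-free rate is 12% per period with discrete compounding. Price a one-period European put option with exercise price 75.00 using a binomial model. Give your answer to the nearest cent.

Risk-neutral probability p = (1 + 0.12 − 0.7)/(1.45 − 0.7) = 0.4200/0.7500 = 0.5600
Terminal stock prices: S_u = 116, S_d = 56
Terminal payoffs (K − S): max(-41, 0) = 0, max(19, 0) = 19
Node 0 (S = 80): V_0 = 1/1.12·[0.5600·0.0000 + 0.4400·19.0000] = 7.4643

7.46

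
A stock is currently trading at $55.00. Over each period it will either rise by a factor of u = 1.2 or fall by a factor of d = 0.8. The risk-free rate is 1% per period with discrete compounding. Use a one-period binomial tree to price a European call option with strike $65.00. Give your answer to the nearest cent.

$0.52

Risk-neutral probability p = (1 + 0.01 − 0.8)/(1.2 − 0.8) = 0.2100/0.4000 = 0.5250
Terminal stock prices: S_u = 66, S_d = 44
Terminal payoffs (S − K): max(1, 0) = 1, max(-21, 0) = 0
Node 0 (S = 55): V_0 = 1/1.01·[0.5250·1.0000 + 0.4750·0.0000] = 0.5198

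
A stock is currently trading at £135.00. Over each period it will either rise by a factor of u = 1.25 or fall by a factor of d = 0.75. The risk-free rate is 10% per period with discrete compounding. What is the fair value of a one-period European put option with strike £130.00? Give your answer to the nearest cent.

Risk-neutral probability p = (1 + 0.1 − 0.75)/(1.25 − 0.75) = 0.3500/0.5000 = 0.7000
Terminal stock prices: S_u = 168.8, S_d = 101.2
Terminal payoffs (K − S): max(-38.75, 0) = 0, max(28.75, 0) = 28.75
Node 0 (S = 135): V_0 = 1/1.1·[0.7000·0.0000 + 0.3000·28.7500] = 7.8409

£7.84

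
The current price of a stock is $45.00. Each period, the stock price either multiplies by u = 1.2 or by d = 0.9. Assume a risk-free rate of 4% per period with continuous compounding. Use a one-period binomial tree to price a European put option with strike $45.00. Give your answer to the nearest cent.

$2.29

Risk-neutral probability p = (e^0.04 − 0.9)/(1.2 − 0.9) = 0.1408/0.3000 = 0.4694
Terminal stock prices: S_u = 54, S_d = 40.5
Terminal payoffs (K − S): max(-9, 0) = 0, max(4.5, 0) = 4.5
Node 0 (S = 45): V_0 = e^(−0.04)·[0.4694·0.0000 + 0.5306·4.5000] = 2.2942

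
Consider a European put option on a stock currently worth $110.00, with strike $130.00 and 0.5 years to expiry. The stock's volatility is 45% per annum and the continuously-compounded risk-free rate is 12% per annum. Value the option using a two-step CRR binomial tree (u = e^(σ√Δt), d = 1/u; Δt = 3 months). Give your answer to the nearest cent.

$22.89

CRR parameters: u = e^(σ√Δt) = e^(0.45·√0.25) = 1.2523, d = 1/u = 0.7985
Per-period rate: rΔt = 0.12·0.25 = 0.03, so R = e^0.03 = 1.0305
Risk-neutral probability p = (e^0.03 − 0.7985)/(1.2523 − 0.7985) = 0.2319/0.4538 = 0.5111
Terminal stock prices: S_uu = 172.5, S_ud = 110, S_dd = 70.14
Terminal payoffs (K − S): max(-42.51, 0) = 0, max(20, 0) = 20, max(59.86, 0) = 59.86
Node u (S = 137.8): V_u = e^(−0.03)·[0.5111·0.0000 + 0.4889·20.0000] = 9.4891
Node d (S = 87.84): V_d = e^(−0.03)·[0.5111·20.0000 + 0.4889·59.8609] = 38.3211
Node 0 (S = 110): V_0 = e^(−0.03)·[0.5111·9.4891 + 0.4889·38.3211] = 22.8882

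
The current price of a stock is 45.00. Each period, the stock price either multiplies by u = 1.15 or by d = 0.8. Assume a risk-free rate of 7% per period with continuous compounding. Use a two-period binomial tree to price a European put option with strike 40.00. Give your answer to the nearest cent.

Risk-neutral probability p = (e^0.07 − 0.8)/(1.15 − 0.8) = 0.2725/0.3500 = 0.7786
Terminal stock prices: S_uu = 59.51, S_ud = 41.4, S_dd = 28.8
Terminal payoffs (K − S): max(-19.51, 0) = 0, max(-1.4, 0) = 0, max(11.2, 0) = 11.2
Node u (S = 51.75): V_u = e^(−0.07)·[0.7786·0.0000 + 0.2214·0.0000] = 0.0000
Node d (S = 36): V_d = e^(−0.07)·[0.7786·0.0000 + 0.2214·11.2000] = 2.3121
Node 0 (S = 45): V_0 = e^(−0.07)·[0.7786·0.0000 + 0.2214·2.3121] = 0.4773

0.48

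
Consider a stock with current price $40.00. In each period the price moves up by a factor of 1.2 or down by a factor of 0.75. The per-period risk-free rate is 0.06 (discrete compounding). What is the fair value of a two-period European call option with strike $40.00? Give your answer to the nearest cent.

$7.43

Risk-neutral probability p = (1 + 0.06 − 0.75)/(1.2 − 0.75) = 0.3100/0.4500 = 0.6889
Terminal stock prices: S_uu = 57.6, S_ud = 36, S_dd = 22.5
Terminal payoffs (S − K): max(17.6, 0) = 17.6, max(-4, 0) = 0, max(-17.5, 0) = 0
Node u (S = 48): V_u = 1/1.06·[0.6889·17.6000 + 0.3111·0.0000] = 11.4382
Node d (S = 30): V_d = 1/1.06·[0.6889·0.0000 + 0.3111·0.0000] = 0.0000
Node 0 (S = 40): V_0 = 1/1.06·[0.6889·11.4382 + 0.3111·0.0000] = 7.4336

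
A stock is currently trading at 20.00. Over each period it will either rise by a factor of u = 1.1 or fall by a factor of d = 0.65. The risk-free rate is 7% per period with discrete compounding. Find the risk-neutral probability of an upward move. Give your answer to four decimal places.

p = 0.9333

Risk-neutral probability p = (1 + 0.07 − 0.65)/(1.1 − 0.65) = 0.4200/0.4500 = 0.9333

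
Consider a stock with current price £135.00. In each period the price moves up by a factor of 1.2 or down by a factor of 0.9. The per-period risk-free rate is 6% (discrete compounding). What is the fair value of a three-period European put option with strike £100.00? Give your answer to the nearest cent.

Risk-neutral probability p = (1 + 0.06 − 0.9)/(1.2 − 0.9) = 0.1600/0.3000 = 0.5333
Terminal stock prices: S_uuu = 233.3, S_uud = 175, S_udd = 131.2, S_ddd = 98.42
Terminal payoffs (K − S): max(-133.3, 0) = 0, max(-74.96, 0) = 0, max(-31.22, 0) = 0, max(1.585, 0) = 1.585
Node uu (S = 194.4): V_uu = 1/1.06·[0.5333·0.0000 + 0.4667·0.0000] = 0.0000
Node ud (S = 145.8): V_ud = 1/1.06·[0.5333·0.0000 + 0.4667·0.0000] = 0.0000
Node dd (S = 109.4): V_dd = 1/1.06·[0.5333·0.0000 + 0.4667·1.5850] = 0.6978
Node u (S = 162): V_u = 1/1.06·[0.5333·0.0000 + 0.4667·0.0000] = 0.0000
Node d (S = 121.5): V_d = 1/1.06·[0.5333·0.0000 + 0.4667·0.6978] = 0.3072
Node 0 (S = 135): V_0 = 1/1.06·[0.5333·0.0000 + 0.4667·0.3072] = 0.1352

£0.14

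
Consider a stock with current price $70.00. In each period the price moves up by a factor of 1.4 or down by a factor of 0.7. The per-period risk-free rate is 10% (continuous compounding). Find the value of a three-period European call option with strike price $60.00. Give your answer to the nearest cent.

$30.28

Risk-neutral probability p = (e^0.1 − 0.7)/(1.4 − 0.7) = 0.4052/0.7000 = 0.5788
Terminal stock prices: S_uuu = 192.1, S_uud = 96.04, S_udd = 48.02, S_ddd = 24.01
Terminal payoffs (S − K): max(132.1, 0) = 132.1, max(36.04, 0) = 36.04, max(-11.98, 0) = 0, max(-35.99, 0) = 0
Node uu (S = 137.2): V_uu = e^(−0.1)·[0.5788·132.0800 + 0.4212·36.0400] = 82.9098
Node ud (S = 68.6): V_ud = e^(−0.1)·[0.5788·36.0400 + 0.4212·0.0000] = 18.8754
Node dd (S = 34.3): V_dd = e^(−0.1)·[0.5788·0.0000 + 0.4212·0.0000] = 0.0000
Node u (S = 98): V_u = e^(−0.1)·[0.5788·82.9098 + 0.4212·18.8754] = 50.6161
Node d (S = 49): V_d = e^(−0.1)·[0.5788·18.8754 + 0.4212·0.0000] = 9.8857
Node 0 (S = 70): V_0 = e^(−0.1)·[0.5788·50.6161 + 0.4212·9.8857] = 30.2769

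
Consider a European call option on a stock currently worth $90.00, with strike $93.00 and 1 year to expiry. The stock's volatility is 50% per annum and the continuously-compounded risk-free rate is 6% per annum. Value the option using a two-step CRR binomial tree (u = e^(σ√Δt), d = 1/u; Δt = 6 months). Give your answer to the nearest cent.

CRR parameters: u = e^(σ√Δt) = e^(0.5·√0.5) = 1.4241, d = 1/u = 0.7022
Per-period rate: rΔt = 0.06·0.5 = 0.03, so R = e^0.03 = 1.0305
Risk-neutral probability p = (e^0.03 − 0.7022)/(1.4241 − 0.7022) = 0.3283/0.7219 = 0.4547
Terminal stock prices: S_uu = 182.5, S_ud = 90, S_dd = 44.38
Terminal payoffs (S − K): max(89.53, 0) = 89.53, max(-3, 0) = 0, max(-48.62, 0) = 0
Node u (S = 128.2): V_u = e^(−0.03)·[0.4547·89.5303 + 0.5453·0.0000] = 39.5068
Node d (S = 63.2): V_d = e^(−0.03)·[0.4547·0.0000 + 0.5453·0.0000] = 0.0000
Node 0 (S = 90): V_0 = e^(−0.03)·[0.4547·39.5068 + 0.5453·0.0000] = 17.4331

$17.43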